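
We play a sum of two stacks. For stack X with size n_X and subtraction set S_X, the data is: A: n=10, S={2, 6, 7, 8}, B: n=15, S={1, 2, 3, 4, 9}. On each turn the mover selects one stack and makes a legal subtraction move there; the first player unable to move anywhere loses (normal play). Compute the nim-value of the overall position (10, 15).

Stack A, S = {2, 6, 7, 8}:
n :  0  1  2  3  4  5  6  7  8  9 10
G :  0  0  1  1  0  0  1  1  2  2  3
G_A(10) = 3.
Stack B, S = {1, 2, 3, 4, 9}:
n :  0  1  2  3  4  5  6  7  8  9 10 11 12 13 14 15
G :  0  1  2  3  4  0  1  2  3  4  0  1  2  3  4  0
G_B(15) = 0.
Combined Grundy value = 3 ⊕ 0 = 3.

3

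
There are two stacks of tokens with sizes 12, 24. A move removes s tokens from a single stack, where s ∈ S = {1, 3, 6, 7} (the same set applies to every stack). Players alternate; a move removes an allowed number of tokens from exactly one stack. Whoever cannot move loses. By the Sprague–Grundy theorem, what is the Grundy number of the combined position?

0

All stacks use S = {1, 3, 6, 7}:
n :  0  1  2  3  4  5  6  7  8  9 10 11 12 13 14 15 16 17 18 19 20 21 22 23 24
G :  0  1  0  1  0  1  2  3  2  3  2  3  0  1  0  1  0  1  2  3  2  3  2  3  0
Stack A: G(12) = 0.
Stack B: G(24) = 0.
Combined Grundy value = 0 ⊕ 0 = 0.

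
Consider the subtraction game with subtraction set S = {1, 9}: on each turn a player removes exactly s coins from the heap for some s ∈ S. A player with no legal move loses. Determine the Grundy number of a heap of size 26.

0

n :  0  1  2  3  4  5  6  7  8  9 10 11 12 13 14 15 16 17 18 19 20 21 22 23 24 25 26
G :  0  1  0  1  0  1  0  1  0  1  0  1  0  1  0  1  0  1  0  1  0  1  0  1  0  1  0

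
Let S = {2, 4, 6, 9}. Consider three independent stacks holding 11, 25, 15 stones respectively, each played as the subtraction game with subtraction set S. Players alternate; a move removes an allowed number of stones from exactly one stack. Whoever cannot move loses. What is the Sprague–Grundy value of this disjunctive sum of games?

All stacks use S = {2, 4, 6, 9}:
G(0) = 0
G(1) = mex{} = 0
G(2) = mex{0} = 1
G(3) = mex{0} = 1
G(4) = mex{1,0} = 2
G(5) = mex{1,0} = 2
G(6) = mex{2,1,0} = 3
G(7) = mex{2,1,0} = 3
G(8) = mex{3,2,1} = 0
G(9) = mex{3,2,1,0} = 4
G(10) = mex{0,3,2,0} = 1
G(11) = mex{4,3,2,1} = 0
G(12) = mex{1,0,3,1} = 2
G(13) = mex{0,4,3,2} = 1
G(14) = mex{2,1,0,2} = 3
G(15) = mex{1,0,4,3} = 2
G(16) = mex{3,2,1,3} = 0
G(17) = mex{2,1,0,0} = 3
G(18) = mex{0,3,2,4} = 1
G(19) = mex{3,2,1,1} = 0
G(20) = mex{1,0,3,0} = 2
G(21) = mex{0,3,2,2} = 1
G(22) = mex{2,1,0,1} = 3
G(23) = mex{1,0,3,3} = 2
G(24) = mex{3,2,1,2} = 0
G(25) = mex{2,1,0,0} = 3
Stack A: G(11) = 0.
Stack B: G(25) = 3.
Stack C: G(15) = 2.
Combined Grundy value = 0 ⊕ 3 ⊕ 2 = 1.

1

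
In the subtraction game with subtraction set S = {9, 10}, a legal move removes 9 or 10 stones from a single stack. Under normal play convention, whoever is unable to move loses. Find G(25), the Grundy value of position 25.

G(0) = 0
G(1) = mex{} = 0
G(2) = mex{} = 0
G(3) = mex{} = 0
G(4) = mex{} = 0
G(5) = mex{} = 0
G(6) = mex{} = 0
G(7) = mex{} = 0
G(8) = mex{} = 0
G(9) = mex{0} = 1
G(10) = mex{0,0} = 1
G(11) = mex{0,0} = 1
G(12) = mex{0,0} = 1
G(13) = mex{0,0} = 1
G(14) = mex{0,0} = 1
G(15) = mex{0,0} = 1
G(16) = mex{0,0} = 1
G(17) = mex{0,0} = 1
G(18) = mex{1,0} = 2
G(19) = mex{1,1} = 0
G(20) = mex{1,1} = 0
G(21) = mex{1,1} = 0
G(22) = mex{1,1} = 0
G(23) = mex{1,1} = 0
G(24) = mex{1,1} = 0
G(25) = mex{1,1} = 0

0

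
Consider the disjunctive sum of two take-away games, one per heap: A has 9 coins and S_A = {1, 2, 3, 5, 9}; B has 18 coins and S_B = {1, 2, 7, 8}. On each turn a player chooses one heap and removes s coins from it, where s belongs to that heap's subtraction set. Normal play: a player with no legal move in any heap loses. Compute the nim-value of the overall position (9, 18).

Heap A, S = {1, 2, 3, 5, 9}:
G(0) = 0
G(1) = mex{0} = 1
G(2) = mex{1,0} = 2
G(3) = mex{2,1,0} = 3
G(4) = mex{3,2,1} = 0
G(5) = mex{0,3,2,0} = 1
G(6) = mex{1,0,3,1} = 2
G(7) = mex{2,1,0,2} = 3
G(8) = mex{3,2,1,3} = 0
G(9) = mex{0,3,2,0,0} = 1
G_A(9) = 1.
Heap B, S = {1, 2, 7, 8}:
n :  0  1  2  3  4  5  6  7  8  9 10 11 12 13 14 15 16 17 18
G :  0  1  2  0  1  2  0  1  2  0  1  2  0  1  2  0  1  2  0
G_B(18) = 0.
Combined Grundy value = 1 ⊕ 0 = 1.

1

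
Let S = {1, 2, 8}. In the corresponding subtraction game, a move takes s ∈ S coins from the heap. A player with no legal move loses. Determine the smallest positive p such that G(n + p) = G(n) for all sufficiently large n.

n :  0  1  2  3  4  5  6  7  8  9 10 11 12 13 14
G :  0  1  2  0  1  2  0  1  2  0  1  2  0  1  2
G(n+3) = G(n) holds for n = 0,…,7 (a full window of length max(S) = 8), so the sequence is purely periodic with period 3.

3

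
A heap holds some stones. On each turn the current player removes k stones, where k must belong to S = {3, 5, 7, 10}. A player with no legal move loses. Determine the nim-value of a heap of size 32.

G(0) = 0
G(1) = mex{} = 0
G(2) = mex{} = 0
G(3) = mex{0} = 1
G(4) = mex{0} = 1
G(5) = mex{0,0} = 1
G(6) = mex{1,0} = 2
G(7) = mex{1,0,0} = 2
G(8) = mex{1,1,0} = 2
G(9) = mex{2,1,0} = 3
G(10) = mex{2,1,1,0} = 3
G(11) = mex{2,2,1,0} = 3
G(12) = mex{3,2,1,0} = 4
G(13) = mex{3,2,2,1} = 0
G(14) = mex{3,3,2,1} = 0
G(15) = mex{4,3,2,1} = 0
G(16) = mex{0,3,3,2} = 1
G(17) = mex{0,4,3,2} = 1
G(18) = mex{0,0,3,2} = 1
G(19) = mex{1,0,4,3} = 2
G(20) = mex{1,0,0,3} = 2
G(21) = mex{1,1,0,3} = 2
G(22) = mex{2,1,0,4} = 3
G(23) = mex{2,1,1,0} = 3
G(24) = mex{2,2,1,0} = 3
G(25) = mex{3,2,1,0} = 4
G(26) = mex{3,2,2,1} = 0
G(27) = mex{3,3,2,1} = 0
G(28) = mex{4,3,2,1} = 0
G(29) = mex{0,3,3,2} = 1
G(30) = mex{0,4,3,2} = 1
G(31) = mex{0,0,3,2} = 1
G(32) = mex{1,0,4,3} = 2

2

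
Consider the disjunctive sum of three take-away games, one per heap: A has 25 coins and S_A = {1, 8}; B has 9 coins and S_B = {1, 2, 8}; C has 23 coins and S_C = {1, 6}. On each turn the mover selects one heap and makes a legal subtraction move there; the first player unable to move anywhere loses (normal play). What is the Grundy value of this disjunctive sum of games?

1

Heap A, S = {1, 8}:
G(0) = 0
G(1) = mex{0} = 1
G(2) = mex{1} = 0
G(3) = mex{0} = 1
G(4) = mex{1} = 0
G(5) = mex{0} = 1
G(6) = mex{1} = 0
G(7) = mex{0} = 1
G(8) = mex{1,0} = 2
G(9) = mex{2,1} = 0
G(10) = mex{0,0} = 1
G(11) = mex{1,1} = 0
G(12) = mex{0,0} = 1
G(13) = mex{1,1} = 0
G(14) = mex{0,0} = 1
G(15) = mex{1,1} = 0
G(16) = mex{0,2} = 1
G(17) = mex{1,0} = 2
G(18) = mex{2,1} = 0
G(19) = mex{0,0} = 1
G(20) = mex{1,1} = 0
G(21) = mex{0,0} = 1
G(22) = mex{1,1} = 0
G(23) = mex{0,0} = 1
G(24) = mex{1,1} = 0
G(25) = mex{0,2} = 1
G_A(25) = 1.
Heap B, S = {1, 2, 8}:
n : 0 1 2 3 4 5 6 7 8 9
G : 0 1 2 0 1 2 0 1 2 0
G_B(9) = 0.
Heap C, S = {1, 6}:
n :  0  1  2  3  4  5  6  7  8  9 10 11 12 13 14 15 16 17 18 19 20 21 22 23
G :  0  1  0  1  0  1  2  0  1  0  1  0  1  2  0  1  0  1  0  1  2  0  1  0
G_C(23) = 0.
Combined Grundy value = 1 ⊕ 0 ⊕ 0 = 1.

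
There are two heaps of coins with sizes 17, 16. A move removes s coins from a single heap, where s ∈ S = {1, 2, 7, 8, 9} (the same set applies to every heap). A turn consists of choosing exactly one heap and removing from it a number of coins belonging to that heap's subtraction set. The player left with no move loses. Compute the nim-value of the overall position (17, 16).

All heaps use S = {1, 2, 7, 8, 9}:
G(0) = 0
G(1) = mex{0} = 1
G(2) = mex{1,0} = 2
G(3) = mex{2,1} = 0
G(4) = mex{0,2} = 1
G(5) = mex{1,0} = 2
G(6) = mex{2,1} = 0
G(7) = mex{0,2,0} = 1
G(8) = mex{1,0,1,0} = 2
G(9) = mex{2,1,2,1,0} = 3
G(10) = mex{3,2,0,2,1} = 4
G(11) = mex{4,3,1,0,2} = 5
G(12) = mex{5,4,2,1,0} = 3
G(13) = mex{3,5,0,2,1} = 4
G(14) = mex{4,3,1,0,2} = 5
G(15) = mex{5,4,2,1,0} = 3
G(16) = mex{3,5,3,2,1} = 0
G(17) = mex{0,3,4,3,2} = 1
Heap A: G(17) = 1.
Heap B: G(16) = 0.
Combined Grundy value = 1 ⊕ 0 = 1.

1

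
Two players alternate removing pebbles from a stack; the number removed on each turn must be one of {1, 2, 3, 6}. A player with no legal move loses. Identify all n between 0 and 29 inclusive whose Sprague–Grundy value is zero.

n :  0  1  2  3  4  5  6  7  8  9 10 11 12 13 14 15 16 17 18 19 20 21 22 23 24 25 26 27 28 29
G :  0  1  2  3  0  1  2  3  0  1  2  3  0  1  2  3  0  1  2  3  0  1  2  3  0  1  2  3  0  1
P-positions are exactly the n with G(n) = 0.

0, 4, 8, 12, 16, 20, 24, 28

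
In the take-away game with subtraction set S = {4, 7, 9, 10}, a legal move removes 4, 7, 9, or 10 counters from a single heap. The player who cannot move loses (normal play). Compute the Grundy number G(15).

G(0) = 0
G(1) = mex{} = 0
G(2) = mex{} = 0
G(3) = mex{} = 0
G(4) = mex{0} = 1
G(5) = mex{0} = 1
G(6) = mex{0} = 1
G(7) = mex{0,0} = 1
G(8) = mex{1,0} = 2
G(9) = mex{1,0,0} = 2
G(10) = mex{1,0,0,0} = 2
G(11) = mex{1,1,0,0} = 2
G(12) = mex{2,1,0,0} = 3
G(13) = mex{2,1,1,0} = 3
G(14) = mex{2,1,1,1} = 0
G(15) = mex{2,2,1,1} = 0

0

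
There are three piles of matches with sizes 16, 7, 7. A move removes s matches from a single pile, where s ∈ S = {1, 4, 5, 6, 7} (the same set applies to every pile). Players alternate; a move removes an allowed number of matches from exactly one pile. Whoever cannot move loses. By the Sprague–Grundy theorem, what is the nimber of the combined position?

All piles use S = {1, 4, 5, 6, 7}:
G(0) = 0
G(1) = mex{0} = 1
G(2) = mex{1} = 0
G(3) = mex{0} = 1
G(4) = mex{1,0} = 2
G(5) = mex{2,1,0} = 3
G(6) = mex{3,0,1,0} = 2
G(7) = mex{2,1,0,1,0} = 3
G(8) = mex{3,2,1,0,1} = 4
G(9) = mex{4,3,2,1,0} = 5
G(10) = mex{5,2,3,2,1} = 0
G(11) = mex{0,3,2,3,2} = 1
G(12) = mex{1,4,3,2,3} = 0
G(13) = mex{0,5,4,3,2} = 1
G(14) = mex{1,0,5,4,3} = 2
G(15) = mex{2,1,0,5,4} = 3
G(16) = mex{3,0,1,0,5} = 2
Pile A: G(16) = 2.
Pile B: G(7) = 3.
Pile C: G(7) = 3.
Combined Grundy value = 2 ⊕ 3 ⊕ 3 = 2.

2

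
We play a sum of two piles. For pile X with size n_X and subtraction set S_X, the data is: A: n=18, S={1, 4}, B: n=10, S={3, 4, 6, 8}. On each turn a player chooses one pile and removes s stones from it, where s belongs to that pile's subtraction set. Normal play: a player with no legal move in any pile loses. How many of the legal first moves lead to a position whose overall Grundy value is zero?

Pile A, S = {1, 4}:
n :  0  1  2  3  4  5  6  7  8  9 10 11 12 13 14 15 16 17 18
G :  0  1  0  1  2  0  1  0  1  2  0  1  0  1  2  0  1  0  1
G_A(18) = 1.
Pile B, S = {3, 4, 6, 8}:
n :  0  1  2  3  4  5  6  7  8  9 10
G :  0  0  0  1  1  1  2  2  2  3  3
G_B(10) = 3.
Combined Grundy value = 1 ⊕ 3 = 2.
A winning move leaves total XOR = 0, i.e. changes one component's Grundy value g to g ⊕ X where X is the current total.
Pile A: need g' = 1⊕2 = 3. Options: 18−1→G=0, 18−4→G=2. Hits: 0.
Pile B: need g' = 3⊕2 = 1. Options: 10−3→G=2, 10−4→G=2, 10−6→G=1, 10−8→G=0. Hits: 1.

1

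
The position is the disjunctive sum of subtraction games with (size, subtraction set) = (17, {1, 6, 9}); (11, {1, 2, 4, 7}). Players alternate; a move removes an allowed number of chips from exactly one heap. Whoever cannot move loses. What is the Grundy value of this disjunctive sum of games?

2

Heap A, S = {1, 6, 9}:
G(0) = 0
G(1) = mex{0} = 1
G(2) = mex{1} = 0
G(3) = mex{0} = 1
G(4) = mex{1} = 0
G(5) = mex{0} = 1
G(6) = mex{1,0} = 2
G(7) = mex{2,1} = 0
G(8) = mex{0,0} = 1
G(9) = mex{1,1,0} = 2
G(10) = mex{2,0,1} = 3
G(11) = mex{3,1,0} = 2
G(12) = mex{2,2,1} = 0
G(13) = mex{0,0,0} = 1
G(14) = mex{1,1,1} = 0
G(15) = mex{0,2,2} = 1
G(16) = mex{1,3,0} = 2
G(17) = mex{2,2,1} = 0
G_A(17) = 0.
Heap B, S = {1, 2, 4, 7}:
n :  0  1  2  3  4  5  6  7  8  9 10 11
G :  0  1  2  0  1  2  0  1  2  0  1  2
G_B(11) = 2.
Combined Grundy value = 0 ⊕ 2 = 2.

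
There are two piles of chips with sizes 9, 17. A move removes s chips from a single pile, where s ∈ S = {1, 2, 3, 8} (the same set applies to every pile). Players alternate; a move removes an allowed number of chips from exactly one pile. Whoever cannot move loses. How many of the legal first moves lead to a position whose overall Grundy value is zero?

2

All piles use S = {1, 2, 3, 8}:
n :  0  1  2  3  4  5  6  7  8  9 10 11 12 13 14 15 16 17
G :  0  1  2  3  0  1  2  3  4  0  1  2  3  0  1  2  3  4
Pile A: G(9) = 0.
Pile B: G(17) = 4.
Combined Grundy value = 0 ⊕ 4 = 4.
A winning move leaves total XOR = 0, i.e. changes one component's Grundy value g to g ⊕ X where X is the current total.
Pile A: need g' = 0⊕4 = 4. Options: 9−1→G=4, 9−2→G=3, 9−3→G=2, 9−8→G=1. Hits: 1.
Pile B: need g' = 4⊕4 = 0. Options: 17−1→G=3, 17−2→G=2, 17−3→G=1, 17−8→G=0. Hits: 1.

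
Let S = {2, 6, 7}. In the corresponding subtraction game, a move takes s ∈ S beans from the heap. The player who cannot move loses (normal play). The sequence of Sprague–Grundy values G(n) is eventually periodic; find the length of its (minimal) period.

n :  0  1  2  3  4  5  6  7  8  9 10 11 12 13 14 15 16 17 18 19 20 21 22 23 24 25 26 27
G :  0  0  1  1  0  0  1  1  2  0  3  1  2  0  0  1  1  0  0  1  1  2  0  3  1  2  0  0
G(n+13) = G(n) holds for n = 0,…,6 (a full window of length max(S) = 7), so the sequence is purely periodic with period 13.

13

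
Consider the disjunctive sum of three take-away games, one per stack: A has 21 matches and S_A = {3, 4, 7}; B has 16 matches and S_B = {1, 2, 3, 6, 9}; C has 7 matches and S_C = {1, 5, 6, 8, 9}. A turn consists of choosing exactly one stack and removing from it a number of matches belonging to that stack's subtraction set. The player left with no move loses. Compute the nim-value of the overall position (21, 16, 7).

Stack A, S = {3, 4, 7}:
n :  0  1  2  3  4  5  6  7  8  9 10 11 12 13 14 15 16 17 18 19 20 21
G :  0  0  0  1  1  1  2  2  2  3  0  0  0  1  1  1  2  2  2  3  0  0
G_A(21) = 0.
Stack B, S = {1, 2, 3, 6, 9}:
G(0) = 0
G(1) = mex{0} = 1
G(2) = mex{1,0} = 2
G(3) = mex{2,1,0} = 3
G(4) = mex{3,2,1} = 0
G(5) = mex{0,3,2} = 1
G(6) = mex{1,0,3,0} = 2
G(7) = mex{2,1,0,1} = 3
G(8) = mex{3,2,1,2} = 0
G(9) = mex{0,3,2,3,0} = 1
G(10) = mex{1,0,3,0,1} = 2
G(11) = mex{2,1,0,1,2} = 3
G(12) = mex{3,2,1,2,3} = 0
G(13) = mex{0,3,2,3,0} = 1
G(14) = mex{1,0,3,0,1} = 2
G(15) = mex{2,1,0,1,2} = 3
G(16) = mex{3,2,1,2,3} = 0
G_B(16) = 0.
Stack C, S = {1, 5, 6, 8, 9}:
G(0) = 0
G(1) = mex{0} = 1
G(2) = mex{1} = 0
G(3) = mex{0} = 1
G(4) = mex{1} = 0
G(5) = mex{0,0} = 1
G(6) = mex{1,1,0} = 2
G(7) = mex{2,0,1} = 3
G_C(7) = 3.
Combined Grundy value = 0 ⊕ 0 ⊕ 3 = 3.

3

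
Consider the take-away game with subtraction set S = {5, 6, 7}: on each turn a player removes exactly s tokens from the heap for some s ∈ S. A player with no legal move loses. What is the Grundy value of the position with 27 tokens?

0

n :  0  1  2  3  4  5  6  7  8  9 10 11 12 13 14 15 16 17 18 19 20 21 22 23 24 25 26 27
G :  0  0  0  0  0  1  1  1  1  1  2  2  0  0  0  0  0  1  1  1  1  1  2  2  0  0  0  0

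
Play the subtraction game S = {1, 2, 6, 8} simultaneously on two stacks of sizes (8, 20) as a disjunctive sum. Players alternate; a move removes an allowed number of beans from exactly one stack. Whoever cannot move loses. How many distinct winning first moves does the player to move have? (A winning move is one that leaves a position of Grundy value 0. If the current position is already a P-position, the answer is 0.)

2

All stacks use S = {1, 2, 6, 8}:
n :  0  1  2  3  4  5  6  7  8  9 10 11 12 13 14 15 16 17 18 19 20
G :  0  1  2  0  1  2  3  0  1  2  0  1  2  3  0  1  2  0  1  2  3
Stack A: G(8) = 1.
Stack B: G(20) = 3.
Combined Grundy value = 1 ⊕ 3 = 2.
A winning move leaves total XOR = 0, i.e. changes one component's Grundy value g to g ⊕ X where X is the current total.
Stack A: need g' = 1⊕2 = 3. Options: 8−1→G=0, 8−2→G=3, 8−6→G=2, 8−8→G=0. Hits: 1.
Stack B: need g' = 3⊕2 = 1. Options: 20−1→G=2, 20−2→G=1, 20−6→G=0, 20−8→G=2. Hits: 1.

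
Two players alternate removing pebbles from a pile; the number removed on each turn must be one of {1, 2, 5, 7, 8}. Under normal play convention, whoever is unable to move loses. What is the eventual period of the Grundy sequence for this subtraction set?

n :  0  1  2  3  4  5  6  7  8  9 10 11 12 13 14
G :  0  1  2  0  1  2  0  1  2  0  1  2  0  1  2
G(n+3) = G(n) holds for n = 0,…,7 (a full window of length max(S) = 8), so the sequence is purely periodic with period 3.

3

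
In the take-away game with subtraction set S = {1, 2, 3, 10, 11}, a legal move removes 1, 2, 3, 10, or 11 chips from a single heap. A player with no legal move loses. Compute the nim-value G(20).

n :  0  1  2  3  4  5  6  7  8  9 10 11 12 13 14 15 16 17 18 19 20
G :  0  1  2  3  0  1  2  3  0  1  2  3  0  1  2  3  0  1  2  3  0

0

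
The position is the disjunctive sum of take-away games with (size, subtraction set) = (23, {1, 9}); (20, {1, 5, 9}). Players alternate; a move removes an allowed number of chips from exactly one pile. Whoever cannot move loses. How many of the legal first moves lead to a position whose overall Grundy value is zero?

Pile A, S = {1, 9}:
n :  0  1  2  3  4  5  6  7  8  9 10 11 12 13 14 15 16 17 18 19 20 21 22 23
G :  0  1  0  1  0  1  0  1  0  1  0  1  0  1  0  1  0  1  0  1  0  1  0  1
G_A(23) = 1.
Pile B, S = {1, 5, 9}:
G(0) = 0
G(1) = mex{0} = 1
G(2) = mex{1} = 0
G(3) = mex{0} = 1
G(4) = mex{1} = 0
G(5) = mex{0,0} = 1
G(6) = mex{1,1} = 0
G(7) = mex{0,0} = 1
G(8) = mex{1,1} = 0
G(9) = mex{0,0,0} = 1
G(10) = mex{1,1,1} = 0
G(11) = mex{0,0,0} = 1
G(12) = mex{1,1,1} = 0
G(13) = mex{0,0,0} = 1
G(14) = mex{1,1,1} = 0
G(15) = mex{0,0,0} = 1
G(16) = mex{1,1,1} = 0
G(17) = mex{0,0,0} = 1
G(18) = mex{1,1,1} = 0
G(19) = mex{0,0,0} = 1
G(20) = mex{1,1,1} = 0
G_B(20) = 0.
Combined Grundy value = 1 ⊕ 0 = 1.
A winning move leaves total XOR = 0, i.e. changes one component's Grundy value g to g ⊕ X where X is the current total.
Pile A: need g' = 1⊕1 = 0. Options: 23−1→G=0, 23−9→G=0. Hits: 2.
Pile B: need g' = 0⊕1 = 1. Options: 20−1→G=1, 20−5→G=1, 20−9→G=1. Hits: 3.

5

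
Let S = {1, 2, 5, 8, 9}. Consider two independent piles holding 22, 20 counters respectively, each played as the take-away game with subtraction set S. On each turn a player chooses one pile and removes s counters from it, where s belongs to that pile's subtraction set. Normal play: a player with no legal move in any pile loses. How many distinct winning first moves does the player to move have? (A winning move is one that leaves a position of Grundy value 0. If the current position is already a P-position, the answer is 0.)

5

All piles use S = {1, 2, 5, 8, 9}:
n :  0  1  2  3  4  5  6  7  8  9 10 11 12 13 14 15 16 17 18 19 20 21 22
G :  0  1  2  0  1  2  0  1  2  3  0  1  2  0  1  2  0  1  2  3  0  1  2
Pile A: G(22) = 2.
Pile B: G(20) = 0.
Combined Grundy value = 2 ⊕ 0 = 2.
A winning move leaves total XOR = 0, i.e. changes one component's Grundy value g to g ⊕ X where X is the current total.
Pile A: need g' = 2⊕2 = 0. Options: 22−1→G=1, 22−2→G=0, 22−5→G=1, 22−8→G=1, 22−9→G=0. Hits: 2.
Pile B: need g' = 0⊕2 = 2. Options: 20−1→G=3, 20−2→G=2, 20−5→G=2, 20−8→G=2, 20−9→G=1. Hits: 3.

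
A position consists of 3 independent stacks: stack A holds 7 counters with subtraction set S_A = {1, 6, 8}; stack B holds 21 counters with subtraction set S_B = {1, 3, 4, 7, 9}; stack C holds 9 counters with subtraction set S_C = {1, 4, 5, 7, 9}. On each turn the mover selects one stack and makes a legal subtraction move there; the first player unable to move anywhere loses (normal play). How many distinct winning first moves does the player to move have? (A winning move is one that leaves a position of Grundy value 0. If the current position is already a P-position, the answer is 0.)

3

Stack A, S = {1, 6, 8}:
n : 0 1 2 3 4 5 6 7
G : 0 1 0 1 0 1 2 0
G_A(7) = 0.
Stack B, S = {1, 3, 4, 7, 9}:
n :  0  1  2  3  4  5  6  7  8  9 10 11 12 13 14 15 16 17 18 19 20 21
G :  0  1  0  1  2  3  2  3  0  1  0  1  2  3  2  3  0  1  0  1  2  3
G_B(21) = 3.
Stack C, S = {1, 4, 5, 7, 9}:
n : 0 1 2 3 4 5 6 7 8 9
G : 0 1 0 1 2 3 2 3 0 1
G_C(9) = 1.
Combined Grundy value = 0 ⊕ 3 ⊕ 1 = 2.
A winning move leaves total XOR = 0, i.e. changes one component's Grundy value g to g ⊕ X where X is the current total.
Stack A: need g' = 0⊕2 = 2. Options: 7−1→G=2, 7−6→G=1. Hits: 1.
Stack B: need g' = 3⊕2 = 1. Options: 21−1→G=2, 21−3→G=0, 21−4→G=1, 21−7→G=2, 21−9→G=2. Hits: 1.
Stack C: need g' = 1⊕2 = 3. Options: 9−1→G=0, 9−4→G=3, 9−5→G=2, 9−7→G=0, 9−9→G=0. Hits: 1.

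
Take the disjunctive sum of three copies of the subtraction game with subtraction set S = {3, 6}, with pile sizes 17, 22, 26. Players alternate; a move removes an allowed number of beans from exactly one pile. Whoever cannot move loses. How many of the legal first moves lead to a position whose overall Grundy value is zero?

1

All piles use S = {3, 6}:
n :  0  1  2  3  4  5  6  7  8  9 10 11 12 13 14 15 16 17 18 19 20 21 22 23 24 25 26
G :  0  0  0  1  1  1  2  2  2  0  0  0  1  1  1  2  2  2  0  0  0  1  1  1  2  2  2
Pile A: G(17) = 2.
Pile B: G(22) = 1.
Pile C: G(26) = 2.
Combined Grundy value = 2 ⊕ 1 ⊕ 2 = 1.
A winning move leaves total XOR = 0, i.e. changes one component's Grundy value g to g ⊕ X where X is the current total.
Pile A: need g' = 2⊕1 = 3. Options: 17−3→G=1, 17−6→G=0. Hits: 0.
Pile B: need g' = 1⊕1 = 0. Options: 22−3→G=0, 22−6→G=2. Hits: 1.
Pile C: need g' = 2⊕1 = 3. Options: 26−3→G=1, 26−6→G=0. Hits: 0.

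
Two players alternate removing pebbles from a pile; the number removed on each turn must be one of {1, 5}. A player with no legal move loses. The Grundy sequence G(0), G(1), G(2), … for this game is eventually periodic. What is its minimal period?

n :  0  1  2  3  4  5  6  7  8  9 10 11 12 13 14
G :  0  1  0  1  0  1  0  1  0  1  0  1  0  1  0
G(n+2) = G(n) holds for n = 0,…,4 (a full window of length max(S) = 5), so the sequence is purely periodic with period 2.

2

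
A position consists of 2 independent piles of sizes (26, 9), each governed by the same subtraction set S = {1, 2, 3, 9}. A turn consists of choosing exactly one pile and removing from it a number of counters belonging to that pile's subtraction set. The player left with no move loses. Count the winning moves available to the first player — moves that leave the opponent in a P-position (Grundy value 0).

3

All piles use S = {1, 2, 3, 9}:
G(0) = 0
G(1) = mex{0} = 1
G(2) = mex{1,0} = 2
G(3) = mex{2,1,0} = 3
G(4) = mex{3,2,1} = 0
G(5) = mex{0,3,2} = 1
G(6) = mex{1,0,3} = 2
G(7) = mex{2,1,0} = 3
G(8) = mex{3,2,1} = 0
G(9) = mex{0,3,2,0} = 1
G(10) = mex{1,0,3,1} = 2
G(11) = mex{2,1,0,2} = 3
G(12) = mex{3,2,1,3} = 0
G(13) = mex{0,3,2,0} = 1
G(14) = mex{1,0,3,1} = 2
G(15) = mex{2,1,0,2} = 3
G(16) = mex{3,2,1,3} = 0
G(17) = mex{0,3,2,0} = 1
G(18) = mex{1,0,3,1} = 2
G(19) = mex{2,1,0,2} = 3
G(20) = mex{3,2,1,3} = 0
G(21) = mex{0,3,2,0} = 1
G(22) = mex{1,0,3,1} = 2
G(23) = mex{2,1,0,2} = 3
G(24) = mex{3,2,1,3} = 0
G(25) = mex{0,3,2,0} = 1
G(26) = mex{1,0,3,1} = 2
Pile A: G(26) = 2.
Pile B: G(9) = 1.
Combined Grundy value = 2 ⊕ 1 = 3.
A winning move leaves total XOR = 0, i.e. changes one component's Grundy value g to g ⊕ X where X is the current total.
Pile A: need g' = 2⊕3 = 1. Options: 26−1→G=1, 26−2→G=0, 26−3→G=3, 26−9→G=1. Hits: 2.
Pile B: need g' = 1⊕3 = 2. Options: 9−1→G=0, 9−2→G=3, 9−3→G=2, 9−9→G=0. Hits: 1.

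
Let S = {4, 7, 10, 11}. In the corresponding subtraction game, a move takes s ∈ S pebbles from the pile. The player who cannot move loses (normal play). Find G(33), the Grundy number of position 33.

0

n :  0  1  2  3  4  5  6  7  8  9 10 11 12 13 14 15 16 17 18 19 20 21 22 23 24 25 26 27 28 29 30 31 32 33
G :  0  0  0  0  1  1  1  1  2  2  2  2  3  3  3  0  0  0  0  1  1  1  1  2  2  2  2  3  3  3  0  0  0  0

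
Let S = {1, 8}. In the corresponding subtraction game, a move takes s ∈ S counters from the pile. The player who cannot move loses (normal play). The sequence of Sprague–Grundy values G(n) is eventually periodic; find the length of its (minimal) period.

9

n :  0  1  2  3  4  5  6  7  8  9 10 11 12 13 14 15 16 17 18 19
G :  0  1  0  1  0  1  0  1  2  0  1  0  1  0  1  0  1  2  0  1
G(n+9) = G(n) holds for n = 0,…,7 (a full window of length max(S) = 8), so the sequence is purely periodic with period 9.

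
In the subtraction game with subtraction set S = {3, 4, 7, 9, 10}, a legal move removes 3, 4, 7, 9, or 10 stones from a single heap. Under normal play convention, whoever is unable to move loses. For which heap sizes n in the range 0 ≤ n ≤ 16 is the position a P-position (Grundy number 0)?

0, 1, 2, 13, 14, 15

n :  0  1  2  3  4  5  6  7  8  9 10 11 12 13 14 15 16
G :  0  0  0  1  1  1  2  2  2  3  3  3  4  0  0  0  1
P-positions are exactly the n with G(n) = 0.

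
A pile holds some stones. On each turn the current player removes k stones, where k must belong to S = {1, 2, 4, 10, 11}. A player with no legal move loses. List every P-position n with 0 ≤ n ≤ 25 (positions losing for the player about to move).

0, 3, 6, 9, 12, 15, 18, 21, 24

n :  0  1  2  3  4  5  6  7  8  9 10 11 12 13 14 15 16 17 18 19 20 21 22 23 24 25
G :  0  1  2  0  1  2  0  1  2  0  1  2  0  1  2  0  1  2  0  1  2  0  1  2  0  1
P-positions are exactly the n with G(n) = 0.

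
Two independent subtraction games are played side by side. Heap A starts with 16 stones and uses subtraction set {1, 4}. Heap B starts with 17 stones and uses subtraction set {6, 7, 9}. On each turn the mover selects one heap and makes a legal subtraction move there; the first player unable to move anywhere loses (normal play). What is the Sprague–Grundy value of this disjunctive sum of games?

Heap A, S = {1, 4}:
G(0) = 0
G(1) = mex{0} = 1
G(2) = mex{1} = 0
G(3) = mex{0} = 1
G(4) = mex{1,0} = 2
G(5) = mex{2,1} = 0
G(6) = mex{0,0} = 1
G(7) = mex{1,1} = 0
G(8) = mex{0,2} = 1
G(9) = mex{1,0} = 2
G(10) = mex{2,1} = 0
G(11) = mex{0,0} = 1
G(12) = mex{1,1} = 0
G(13) = mex{0,2} = 1
G(14) = mex{1,0} = 2
G(15) = mex{2,1} = 0
G(16) = mex{0,0} = 1
G_A(16) = 1.
Heap B, S = {6, 7, 9}:
n :  0  1  2  3  4  5  6  7  8  9 10 11 12 13 14 15 16 17
G :  0  0  0  0  0  0  1  1  1  1  1  1  2  2  2  0  0  0
G_B(17) = 0.
Combined Grundy value = 1 ⊕ 0 = 1.

1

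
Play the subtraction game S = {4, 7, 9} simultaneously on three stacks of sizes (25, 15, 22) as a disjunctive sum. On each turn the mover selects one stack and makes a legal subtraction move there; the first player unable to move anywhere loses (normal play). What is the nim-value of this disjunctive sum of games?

1

All stacks use S = {4, 7, 9}:
G(0) = 0
G(1) = mex{} = 0
G(2) = mex{} = 0
G(3) = mex{} = 0
G(4) = mex{0} = 1
G(5) = mex{0} = 1
G(6) = mex{0} = 1
G(7) = mex{0,0} = 1
G(8) = mex{1,0} = 2
G(9) = mex{1,0,0} = 2
G(10) = mex{1,0,0} = 2
G(11) = mex{1,1,0} = 2
G(12) = mex{2,1,0} = 3
G(13) = mex{2,1,1} = 0
G(14) = mex{2,1,1} = 0
G(15) = mex{2,2,1} = 0
G(16) = mex{3,2,1} = 0
G(17) = mex{0,2,2} = 1
G(18) = mex{0,2,2} = 1
G(19) = mex{0,3,2} = 1
G(20) = mex{0,0,2} = 1
G(21) = mex{1,0,3} = 2
G(22) = mex{1,0,0} = 2
G(23) = mex{1,0,0} = 2
G(24) = mex{1,1,0} = 2
G(25) = mex{2,1,0} = 3
Stack A: G(25) = 3.
Stack B: G(15) = 0.
Stack C: G(22) = 2.
Combined Grundy value = 3 ⊕ 0 ⊕ 2 = 1.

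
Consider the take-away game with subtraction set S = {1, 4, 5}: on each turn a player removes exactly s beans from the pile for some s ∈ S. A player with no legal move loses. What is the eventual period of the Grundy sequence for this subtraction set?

G(0) = 0
G(1) = mex{0} = 1
G(2) = mex{1} = 0
G(3) = mex{0} = 1
G(4) = mex{1,0} = 2
G(5) = mex{2,1,0} = 3
G(6) = mex{3,0,1} = 2
G(7) = mex{2,1,0} = 3
G(8) = mex{3,2,1} = 0
G(9) = mex{0,3,2} = 1
G(10) = mex{1,2,3} = 0
G(11) = mex{0,3,2} = 1
G(12) = mex{1,0,3} = 2
G(13) = mex{2,1,0} = 3
G(14) = mex{3,0,1} = 2
G(15) = mex{2,1,0} = 3
G(16) = mex{3,2,1} = 0
G(17) = mex{0,3,2} = 1
G(n+8) = G(n) holds for n = 0,…,4 (a full window of length max(S) = 5), so the sequence is purely periodic with period 8.

8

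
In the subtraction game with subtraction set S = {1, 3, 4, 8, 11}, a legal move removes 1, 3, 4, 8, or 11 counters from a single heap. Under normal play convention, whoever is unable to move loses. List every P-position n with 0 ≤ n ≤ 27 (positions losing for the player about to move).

G(0) = 0
G(1) = mex{0} = 1
G(2) = mex{1} = 0
G(3) = mex{0,0} = 1
G(4) = mex{1,1,0} = 2
G(5) = mex{2,0,1} = 3
G(6) = mex{3,1,0} = 2
G(7) = mex{2,2,1} = 0
G(8) = mex{0,3,2,0} = 1
G(9) = mex{1,2,3,1} = 0
G(10) = mex{0,0,2,0} = 1
G(11) = mex{1,1,0,1,0} = 2
G(12) = mex{2,0,1,2,1} = 3
G(13) = mex{3,1,0,3,0} = 2
G(14) = mex{2,2,1,2,1} = 0
G(15) = mex{0,3,2,0,2} = 1
G(16) = mex{1,2,3,1,3} = 0
G(17) = mex{0,0,2,0,2} = 1
G(18) = mex{1,1,0,1,0} = 2
G(19) = mex{2,0,1,2,1} = 3
G(20) = mex{3,1,0,3,0} = 2
G(21) = mex{2,2,1,2,1} = 0
G(22) = mex{0,3,2,0,2} = 1
G(23) = mex{1,2,3,1,3} = 0
G(24) = mex{0,0,2,0,2} = 1
G(25) = mex{1,1,0,1,0} = 2
G(26) = mex{2,0,1,2,1} = 3
G(27) = mex{3,1,0,3,0} = 2
P-positions are exactly the n with G(n) = 0.

0, 2, 7, 9, 14, 16, 21, 23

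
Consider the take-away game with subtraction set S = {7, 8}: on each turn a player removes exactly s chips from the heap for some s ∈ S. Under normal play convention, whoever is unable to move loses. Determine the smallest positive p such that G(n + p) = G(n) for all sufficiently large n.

15

G(0) = 0
G(1) = mex{} = 0
G(2) = mex{} = 0
G(3) = mex{} = 0
G(4) = mex{} = 0
G(5) = mex{} = 0
G(6) = mex{} = 0
G(7) = mex{0} = 1
G(8) = mex{0,0} = 1
G(9) = mex{0,0} = 1
G(10) = mex{0,0} = 1
G(11) = mex{0,0} = 1
G(12) = mex{0,0} = 1
G(13) = mex{0,0} = 1
G(14) = mex{1,0} = 2
G(15) = mex{1,1} = 0
G(16) = mex{1,1} = 0
G(17) = mex{1,1} = 0
G(18) = mex{1,1} = 0
G(19) = mex{1,1} = 0
G(20) = mex{1,1} = 0
G(21) = mex{2,1} = 0
G(22) = mex{0,2} = 1
G(23) = mex{0,0} = 1
G(24) = mex{0,0} = 1
G(25) = mex{0,0} = 1
G(26) = mex{0,0} = 1
G(27) = mex{0,0} = 1
G(28) = mex{0,0} = 1
G(29) = mex{1,0} = 2
G(30) = mex{1,1} = 0
G(31) = mex{1,1} = 0
G(n+15) = G(n) holds for n = 0,…,7 (a full window of length max(S) = 8), so the sequence is purely periodic with period 15.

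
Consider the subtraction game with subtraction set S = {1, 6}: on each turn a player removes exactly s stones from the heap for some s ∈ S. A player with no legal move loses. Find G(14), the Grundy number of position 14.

n :  0  1  2  3  4  5  6  7  8  9 10 11 12 13 14
G :  0  1  0  1  0  1  2  0  1  0  1  0  1  2  0

0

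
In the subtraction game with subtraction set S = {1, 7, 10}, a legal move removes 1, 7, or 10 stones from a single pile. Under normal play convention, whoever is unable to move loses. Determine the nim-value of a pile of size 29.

2

n :  0  1  2  3  4  5  6  7  8  9 10 11 12 13 14 15 16 17 18 19 20 21 22 23 24 25 26 27 28 29
G :  0  1  0  1  0  1  0  1  0  1  2  3  2  3  2  3  2  0  1  0  1  0  1  0  1  0  1  2  3  2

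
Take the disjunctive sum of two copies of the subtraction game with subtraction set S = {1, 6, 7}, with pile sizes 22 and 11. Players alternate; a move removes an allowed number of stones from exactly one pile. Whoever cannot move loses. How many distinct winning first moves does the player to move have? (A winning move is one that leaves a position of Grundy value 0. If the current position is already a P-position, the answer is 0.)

2

All piles use S = {1, 6, 7}:
n :  0  1  2  3  4  5  6  7  8  9 10 11 12 13 14 15 16 17 18 19 20 21 22
G :  0  1  0  1  0  1  2  3  2  3  2  3  0  1  0  1  0  1  2  3  2  3  2
Pile A: G(22) = 2.
Pile B: G(11) = 3.
Combined Grundy value = 2 ⊕ 3 = 1.
A winning move leaves total XOR = 0, i.e. changes one component's Grundy value g to g ⊕ X where X is the current total.
Pile A: need g' = 2⊕1 = 3. Options: 22−1→G=3, 22−6→G=0, 22−7→G=1. Hits: 1.
Pile B: need g' = 3⊕1 = 2. Options: 11−1→G=2, 11−6→G=1, 11−7→G=0. Hits: 1.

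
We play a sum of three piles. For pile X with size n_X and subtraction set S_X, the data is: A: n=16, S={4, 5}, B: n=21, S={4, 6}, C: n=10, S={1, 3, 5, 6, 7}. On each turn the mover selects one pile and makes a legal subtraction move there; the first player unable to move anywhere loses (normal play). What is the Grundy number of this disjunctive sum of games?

Pile A, S = {4, 5}:
G(0) = 0
G(1) = mex{} = 0
G(2) = mex{} = 0
G(3) = mex{} = 0
G(4) = mex{0} = 1
G(5) = mex{0,0} = 1
G(6) = mex{0,0} = 1
G(7) = mex{0,0} = 1
G(8) = mex{1,0} = 2
G(9) = mex{1,1} = 0
G(10) = mex{1,1} = 0
G(11) = mex{1,1} = 0
G(12) = mex{2,1} = 0
G(13) = mex{0,2} = 1
G(14) = mex{0,0} = 1
G(15) = mex{0,0} = 1
G(16) = mex{0,0} = 1
G_A(16) = 1.
Pile B, S = {4, 6}:
n :  0  1  2  3  4  5  6  7  8  9 10 11 12 13 14 15 16 17 18 19 20 21
G :  0  0  0  0  1  1  1  1  2  2  0  0  0  0  1  1  1  1  2  2  0  0
G_B(21) = 0.
Pile C, S = {1, 3, 5, 6, 7}:
n :  0  1  2  3  4  5  6  7  8  9 10
G :  0  1  0  1  0  1  2  3  2  3  2
G_C(10) = 2.
Combined Grundy value = 1 ⊕ 0 ⊕ 2 = 3.

3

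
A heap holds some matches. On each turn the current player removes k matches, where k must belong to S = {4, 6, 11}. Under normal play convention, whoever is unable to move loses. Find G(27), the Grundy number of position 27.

0

n :  0  1  2  3  4  5  6  7  8  9 10 11 12 13 14 15 16 17 18 19 20 21 22 23 24 25 26 27
G :  0  0  0  0  1  1  1  1  2  2  0  2  3  3  1  0  2  0  0  1  0  1  1  2  1  0  2  0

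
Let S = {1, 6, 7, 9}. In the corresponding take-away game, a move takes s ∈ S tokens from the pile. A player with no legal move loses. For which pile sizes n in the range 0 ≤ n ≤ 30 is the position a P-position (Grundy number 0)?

0, 2, 4, 12, 14, 16, 24, 26, 28

n :  0  1  2  3  4  5  6  7  8  9 10 11 12 13 14 15 16 17 18 19 20 21 22 23 24 25 26 27 28 29 30
G :  0  1  0  1  0  1  2  3  2  3  2  3  0  1  0  1  0  1  2  3  2  3  2  3  0  1  0  1  0  1  2
P-positions are exactly the n with G(n) = 0.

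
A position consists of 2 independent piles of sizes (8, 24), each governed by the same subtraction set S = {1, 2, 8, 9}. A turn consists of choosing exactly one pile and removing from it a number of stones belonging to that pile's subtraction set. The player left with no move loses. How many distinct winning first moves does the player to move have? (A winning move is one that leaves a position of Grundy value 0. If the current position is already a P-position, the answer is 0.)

All piles use S = {1, 2, 8, 9}:
G(0) = 0
G(1) = mex{0} = 1
G(2) = mex{1,0} = 2
G(3) = mex{2,1} = 0
G(4) = mex{0,2} = 1
G(5) = mex{1,0} = 2
G(6) = mex{2,1} = 0
G(7) = mex{0,2} = 1
G(8) = mex{1,0,0} = 2
G(9) = mex{2,1,1,0} = 3
G(10) = mex{3,2,2,1} = 0
G(11) = mex{0,3,0,2} = 1
G(12) = mex{1,0,1,0} = 2
G(13) = mex{2,1,2,1} = 0
G(14) = mex{0,2,0,2} = 1
G(15) = mex{1,0,1,0} = 2
G(16) = mex{2,1,2,1} = 0
G(17) = mex{0,2,3,2} = 1
G(18) = mex{1,0,0,3} = 2
G(19) = mex{2,1,1,0} = 3
G(20) = mex{3,2,2,1} = 0
G(21) = mex{0,3,0,2} = 1
G(22) = mex{1,0,1,0} = 2
G(23) = mex{2,1,2,1} = 0
G(24) = mex{0,2,0,2} = 1
Pile A: G(8) = 2.
Pile B: G(24) = 1.
Combined Grundy value = 2 ⊕ 1 = 3.
A winning move leaves total XOR = 0, i.e. changes one component's Grundy value g to g ⊕ X where X is the current total.
Pile A: need g' = 2⊕3 = 1. Options: 8−1→G=1, 8−2→G=0, 8−8→G=0. Hits: 1.
Pile B: need g' = 1⊕3 = 2. Options: 24−1→G=0, 24−2→G=2, 24−8→G=0, 24−9→G=2. Hits: 2.

3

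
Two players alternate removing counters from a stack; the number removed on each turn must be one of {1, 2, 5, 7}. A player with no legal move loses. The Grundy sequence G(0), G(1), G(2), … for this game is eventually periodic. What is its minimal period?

G(0) = 0
G(1) = mex{0} = 1
G(2) = mex{1,0} = 2
G(3) = mex{2,1} = 0
G(4) = mex{0,2} = 1
G(5) = mex{1,0,0} = 2
G(6) = mex{2,1,1} = 0
G(7) = mex{0,2,2,0} = 1
G(8) = mex{1,0,0,1} = 2
G(9) = mex{2,1,1,2} = 0
G(10) = mex{0,2,2,0} = 1
G(11) = mex{1,0,0,1} = 2
G(12) = mex{2,1,1,2} = 0
G(13) = mex{0,2,2,0} = 1
G(14) = mex{1,0,0,1} = 2
G(n+3) = G(n) holds for n = 0,…,6 (a full window of length max(S) = 7), so the sequence is purely periodic with period 3.

3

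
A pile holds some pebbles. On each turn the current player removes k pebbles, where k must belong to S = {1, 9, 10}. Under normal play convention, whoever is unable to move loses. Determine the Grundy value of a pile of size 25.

G(0) = 0
G(1) = mex{0} = 1
G(2) = mex{1} = 0
G(3) = mex{0} = 1
G(4) = mex{1} = 0
G(5) = mex{0} = 1
G(6) = mex{1} = 0
G(7) = mex{0} = 1
G(8) = mex{1} = 0
G(9) = mex{0,0} = 1
G(10) = mex{1,1,0} = 2
G(11) = mex{2,0,1} = 3
G(12) = mex{3,1,0} = 2
G(13) = mex{2,0,1} = 3
G(14) = mex{3,1,0} = 2
G(15) = mex{2,0,1} = 3
G(16) = mex{3,1,0} = 2
G(17) = mex{2,0,1} = 3
G(18) = mex{3,1,0} = 2
G(19) = mex{2,2,1} = 0
G(20) = mex{0,3,2} = 1
G(21) = mex{1,2,3} = 0
G(22) = mex{0,3,2} = 1
G(23) = mex{1,2,3} = 0
G(24) = mex{0,3,2} = 1
G(25) = mex{1,2,3} = 0

0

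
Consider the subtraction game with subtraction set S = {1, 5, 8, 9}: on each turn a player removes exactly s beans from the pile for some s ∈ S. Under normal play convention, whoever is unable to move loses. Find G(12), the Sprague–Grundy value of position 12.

G(0) = 0
G(1) = mex{0} = 1
G(2) = mex{1} = 0
G(3) = mex{0} = 1
G(4) = mex{1} = 0
G(5) = mex{0,0} = 1
G(6) = mex{1,1} = 0
G(7) = mex{0,0} = 1
G(8) = mex{1,1,0} = 2
G(9) = mex{2,0,1,0} = 3
G(10) = mex{3,1,0,1} = 2
G(11) = mex{2,0,1,0} = 3
G(12) = mex{3,1,0,1} = 2

2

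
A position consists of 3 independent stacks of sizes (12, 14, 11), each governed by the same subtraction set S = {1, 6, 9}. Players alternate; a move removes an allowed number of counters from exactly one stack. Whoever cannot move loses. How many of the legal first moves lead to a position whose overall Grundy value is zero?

3

All stacks use S = {1, 6, 9}:
G(0) = 0
G(1) = mex{0} = 1
G(2) = mex{1} = 0
G(3) = mex{0} = 1
G(4) = mex{1} = 0
G(5) = mex{0} = 1
G(6) = mex{1,0} = 2
G(7) = mex{2,1} = 0
G(8) = mex{0,0} = 1
G(9) = mex{1,1,0} = 2
G(10) = mex{2,0,1} = 3
G(11) = mex{3,1,0} = 2
G(12) = mex{2,2,1} = 0
G(13) = mex{0,0,0} = 1
G(14) = mex{1,1,1} = 0
Stack A: G(12) = 0.
Stack B: G(14) = 0.
Stack C: G(11) = 2.
Combined Grundy value = 0 ⊕ 0 ⊕ 2 = 2.
A winning move leaves total XOR = 0, i.e. changes one component's Grundy value g to g ⊕ X where X is the current total.
Stack A: need g' = 0⊕2 = 2. Options: 12−1→G=2, 12−6→G=2, 12−9→G=1. Hits: 2.
Stack B: need g' = 0⊕2 = 2. Options: 14−1→G=1, 14−6→G=1, 14−9→G=1. Hits: 0.
Stack C: need g' = 2⊕2 = 0. Options: 11−1→G=3, 11−6→G=1, 11−9→G=0. Hits: 1.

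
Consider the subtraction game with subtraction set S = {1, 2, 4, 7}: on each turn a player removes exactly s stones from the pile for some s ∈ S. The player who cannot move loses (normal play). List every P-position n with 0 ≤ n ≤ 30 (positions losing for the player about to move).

n :  0  1  2  3  4  5  6  7  8  9 10 11 12 13 14 15 16 17 18 19 20 21 22 23 24 25 26 27 28 29 30
G :  0  1  2  0  1  2  0  1  2  0  1  2  0  1  2  0  1  2  0  1  2  0  1  2  0  1  2  0  1  2  0
P-positions are exactly the n with G(n) = 0.

0, 3, 6, 9, 12, 15, 18, 21, 24, 27, 30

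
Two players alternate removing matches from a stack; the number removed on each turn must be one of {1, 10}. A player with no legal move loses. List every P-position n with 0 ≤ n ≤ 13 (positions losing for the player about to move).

G(0) = 0
G(1) = mex{0} = 1
G(2) = mex{1} = 0
G(3) = mex{0} = 1
G(4) = mex{1} = 0
G(5) = mex{0} = 1
G(6) = mex{1} = 0
G(7) = mex{0} = 1
G(8) = mex{1} = 0
G(9) = mex{0} = 1
G(10) = mex{1,0} = 2
G(11) = mex{2,1} = 0
G(12) = mex{0,0} = 1
G(13) = mex{1,1} = 0
P-positions are exactly the n with G(n) = 0.

0, 2, 4, 6, 8, 11, 13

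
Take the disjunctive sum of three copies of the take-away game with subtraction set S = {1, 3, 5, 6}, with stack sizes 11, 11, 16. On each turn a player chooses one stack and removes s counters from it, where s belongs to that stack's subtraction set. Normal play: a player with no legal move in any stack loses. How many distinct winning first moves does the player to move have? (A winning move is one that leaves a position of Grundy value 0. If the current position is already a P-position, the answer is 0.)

5

All stacks use S = {1, 3, 5, 6}:
n :  0  1  2  3  4  5  6  7  8  9 10 11 12 13 14 15 16
G :  0  1  0  1  0  1  2  3  2  3  2  0  1  0  1  0  1
Stack A: G(11) = 0.
Stack B: G(11) = 0.
Stack C: G(16) = 1.
Combined Grundy value = 0 ⊕ 0 ⊕ 1 = 1.
A winning move leaves total XOR = 0, i.e. changes one component's Grundy value g to g ⊕ X where X is the current total.
Stack A: need g' = 0⊕1 = 1. Options: 11−1→G=2, 11−3→G=2, 11−5→G=2, 11−6→G=1. Hits: 1.
Stack B: need g' = 0⊕1 = 1. Options: 11−1→G=2, 11−3→G=2, 11−5→G=2, 11−6→G=1. Hits: 1.
Stack C: need g' = 1⊕1 = 0. Options: 16−1→G=0, 16−3→G=0, 16−5→G=0, 16−6→G=2. Hits: 3.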